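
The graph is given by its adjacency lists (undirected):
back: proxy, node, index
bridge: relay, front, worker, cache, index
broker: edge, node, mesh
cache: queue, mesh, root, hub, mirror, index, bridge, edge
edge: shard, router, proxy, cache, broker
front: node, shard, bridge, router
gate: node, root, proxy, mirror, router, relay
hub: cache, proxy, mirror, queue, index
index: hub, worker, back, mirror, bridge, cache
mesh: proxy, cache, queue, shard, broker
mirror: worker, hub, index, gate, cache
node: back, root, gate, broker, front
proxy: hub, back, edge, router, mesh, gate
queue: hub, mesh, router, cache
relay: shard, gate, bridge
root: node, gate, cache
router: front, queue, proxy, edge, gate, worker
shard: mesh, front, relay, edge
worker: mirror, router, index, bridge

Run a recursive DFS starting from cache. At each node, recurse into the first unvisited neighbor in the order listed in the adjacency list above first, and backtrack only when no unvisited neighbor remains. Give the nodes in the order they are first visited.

Visit cache
cache → queue
queue → hub
hub → proxy
proxy → back
back → node
node → root
root → gate
gate → mirror
mirror → worker
worker → router
router → front
front → shard
shard → mesh
mesh → broker
broker → edge
shard → relay
relay → bridge
bridge → index

cache -> queue -> hub -> proxy -> back -> node -> root -> gate -> mirror -> worker -> router -> front -> shard -> mesh -> broker -> edge -> relay -> bridge -> index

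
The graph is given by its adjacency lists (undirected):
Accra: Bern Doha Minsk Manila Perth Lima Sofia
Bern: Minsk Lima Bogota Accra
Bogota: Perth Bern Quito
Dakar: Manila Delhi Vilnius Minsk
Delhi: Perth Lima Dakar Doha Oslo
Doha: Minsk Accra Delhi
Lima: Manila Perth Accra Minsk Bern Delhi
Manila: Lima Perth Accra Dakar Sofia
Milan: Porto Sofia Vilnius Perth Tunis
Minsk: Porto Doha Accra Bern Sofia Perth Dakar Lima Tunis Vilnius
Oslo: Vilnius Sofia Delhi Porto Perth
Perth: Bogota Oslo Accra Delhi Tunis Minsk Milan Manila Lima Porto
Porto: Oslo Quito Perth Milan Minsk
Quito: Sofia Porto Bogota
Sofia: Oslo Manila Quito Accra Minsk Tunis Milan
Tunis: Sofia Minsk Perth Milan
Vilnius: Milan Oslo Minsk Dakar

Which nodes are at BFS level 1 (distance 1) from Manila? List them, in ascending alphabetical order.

Level 0: Manila
Level 1: Accra, Dakar, Lima, Perth, Sofia
Level 2: Bern, Bogota, Delhi, Doha, Milan, Minsk, Oslo, Porto, Quito, Tunis, Vilnius

Accra, Dakar, Lima, Perth, Sofia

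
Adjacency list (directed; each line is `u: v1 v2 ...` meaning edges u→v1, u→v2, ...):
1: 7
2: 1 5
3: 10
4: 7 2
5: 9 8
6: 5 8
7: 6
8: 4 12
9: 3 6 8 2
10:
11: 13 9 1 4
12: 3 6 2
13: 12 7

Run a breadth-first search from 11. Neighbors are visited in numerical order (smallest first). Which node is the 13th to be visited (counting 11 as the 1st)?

Visit 11; enqueue 1, 4, 9, 13 → queue [1, 4, 9, 13]
Visit 1; enqueue 7 → queue [4, 9, 13, 7]
Visit 4; enqueue 2 → queue [9, 13, 7, 2]
Visit 9; enqueue 3, 6, 8 → queue [13, 7, 2, 3, 6, 8]
Visit 13; enqueue 12 → queue [7, 2, 3, 6, 8, 12]
Visit 7 → queue [2, 3, 6, 8, 12]
Visit 2; enqueue 5 → queue [3, 6, 8, 12, 5]
Visit 3; enqueue 10 → queue [6, 8, 12, 5, 10]
Visit 6 → queue [8, 12, 5, 10]
Visit 8 → queue [12, 5, 10]
Visit 12 → queue [5, 10]
Visit 5 → queue [10]
Visit 10 → queue []

Visit order: 11, 1, 4, 9, 13, 7, 2, 3, 6, 8, 12, 5, 10

10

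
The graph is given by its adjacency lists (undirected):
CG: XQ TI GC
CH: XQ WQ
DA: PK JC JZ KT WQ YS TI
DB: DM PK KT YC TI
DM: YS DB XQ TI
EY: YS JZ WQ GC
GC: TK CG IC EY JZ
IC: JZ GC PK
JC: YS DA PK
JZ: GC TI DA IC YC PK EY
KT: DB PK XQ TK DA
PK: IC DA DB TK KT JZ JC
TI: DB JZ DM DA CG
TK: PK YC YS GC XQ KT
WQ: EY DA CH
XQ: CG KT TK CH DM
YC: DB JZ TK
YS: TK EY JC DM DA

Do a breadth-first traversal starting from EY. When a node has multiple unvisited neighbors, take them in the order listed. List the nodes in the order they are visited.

EY → YS → JZ → WQ → GC → TK → JC → DM → DA → TI → IC → YC → PK → CH → CG → XQ → KT → DB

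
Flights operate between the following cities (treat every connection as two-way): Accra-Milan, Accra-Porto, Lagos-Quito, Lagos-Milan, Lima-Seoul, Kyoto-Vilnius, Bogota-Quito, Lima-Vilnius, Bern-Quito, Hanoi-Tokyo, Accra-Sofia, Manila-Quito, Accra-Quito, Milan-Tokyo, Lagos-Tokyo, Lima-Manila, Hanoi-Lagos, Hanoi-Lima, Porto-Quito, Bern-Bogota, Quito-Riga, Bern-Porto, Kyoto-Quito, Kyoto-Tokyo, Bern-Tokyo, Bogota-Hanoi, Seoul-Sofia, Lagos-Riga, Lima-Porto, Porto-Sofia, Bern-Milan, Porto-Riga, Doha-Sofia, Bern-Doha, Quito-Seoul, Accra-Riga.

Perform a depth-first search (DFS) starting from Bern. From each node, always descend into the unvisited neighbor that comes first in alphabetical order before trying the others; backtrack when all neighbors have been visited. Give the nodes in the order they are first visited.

Bern, Bogota, Hanoi, Lagos, Milan, Accra, Porto, Lima, Manila, Quito, Kyoto, Tokyo, Vilnius, Riga, Seoul, Sofia, Doha

Visit Bern
Bern → Bogota
Bogota → Hanoi
Hanoi → Lagos
Lagos → Milan
Milan → Accra
Accra → Porto
Porto → Lima
Lima → Manila
Manila → Quito
Quito → Kyoto
Kyoto → Tokyo
Kyoto → Vilnius
Quito → Riga
Quito → Seoul
Seoul → Sofia
Sofia → Doha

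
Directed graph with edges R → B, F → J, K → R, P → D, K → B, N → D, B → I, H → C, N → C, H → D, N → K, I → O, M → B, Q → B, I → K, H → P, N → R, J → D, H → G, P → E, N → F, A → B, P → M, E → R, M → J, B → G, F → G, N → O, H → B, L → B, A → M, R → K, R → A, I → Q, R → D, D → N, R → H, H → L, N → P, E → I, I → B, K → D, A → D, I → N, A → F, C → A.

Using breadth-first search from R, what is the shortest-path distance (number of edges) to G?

Level 0: R
Level 1: A, B, D, H, K
Level 2: C, F, G, I, L, M, N, P
Level 3: E, J, O, Q
G first appears at level 2.

2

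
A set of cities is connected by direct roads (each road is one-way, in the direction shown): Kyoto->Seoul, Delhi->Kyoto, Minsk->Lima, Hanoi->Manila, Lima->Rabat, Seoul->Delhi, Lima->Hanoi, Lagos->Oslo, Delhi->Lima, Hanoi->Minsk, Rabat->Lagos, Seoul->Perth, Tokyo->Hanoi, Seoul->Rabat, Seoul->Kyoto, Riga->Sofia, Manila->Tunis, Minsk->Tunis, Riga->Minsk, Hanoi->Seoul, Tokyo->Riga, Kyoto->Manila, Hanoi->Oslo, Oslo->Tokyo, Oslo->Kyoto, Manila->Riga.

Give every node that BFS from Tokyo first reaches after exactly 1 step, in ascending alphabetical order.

Level 0: Tokyo
Level 1: Hanoi, Riga
Level 2: Manila, Minsk, Oslo, Seoul, Sofia
Level 3: Delhi, Kyoto, Lima, Perth, Rabat, Tunis
Level 4: Lagos

Hanoi, Riga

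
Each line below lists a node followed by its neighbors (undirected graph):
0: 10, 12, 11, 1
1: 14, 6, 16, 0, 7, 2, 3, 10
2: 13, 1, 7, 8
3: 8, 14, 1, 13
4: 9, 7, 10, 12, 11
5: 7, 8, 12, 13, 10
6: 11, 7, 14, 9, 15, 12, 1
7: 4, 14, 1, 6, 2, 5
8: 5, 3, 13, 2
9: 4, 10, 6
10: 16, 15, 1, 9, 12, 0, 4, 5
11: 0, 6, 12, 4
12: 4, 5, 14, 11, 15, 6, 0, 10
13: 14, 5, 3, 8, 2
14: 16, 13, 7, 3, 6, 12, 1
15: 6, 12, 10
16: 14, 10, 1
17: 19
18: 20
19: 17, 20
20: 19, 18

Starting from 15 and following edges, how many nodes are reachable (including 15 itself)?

17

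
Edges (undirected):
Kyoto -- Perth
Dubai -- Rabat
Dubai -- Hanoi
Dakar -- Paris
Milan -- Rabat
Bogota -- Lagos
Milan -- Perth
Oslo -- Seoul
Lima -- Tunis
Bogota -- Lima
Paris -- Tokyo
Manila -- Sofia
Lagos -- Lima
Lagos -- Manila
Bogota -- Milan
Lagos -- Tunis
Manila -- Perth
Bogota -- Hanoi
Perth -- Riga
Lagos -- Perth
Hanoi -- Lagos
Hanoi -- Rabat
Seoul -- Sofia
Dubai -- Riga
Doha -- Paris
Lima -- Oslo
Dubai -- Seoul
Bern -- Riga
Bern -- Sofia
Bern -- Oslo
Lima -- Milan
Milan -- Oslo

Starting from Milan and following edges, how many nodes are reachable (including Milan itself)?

16

BFS from Milan visits: Milan, Rabat, Perth, Oslo, Lima, Bogota, Hanoi, Dubai, Riga, Manila, Lagos, Kyoto, Seoul, Bern, Tunis, Sofia
Reachable nodes: 16 of 20 total.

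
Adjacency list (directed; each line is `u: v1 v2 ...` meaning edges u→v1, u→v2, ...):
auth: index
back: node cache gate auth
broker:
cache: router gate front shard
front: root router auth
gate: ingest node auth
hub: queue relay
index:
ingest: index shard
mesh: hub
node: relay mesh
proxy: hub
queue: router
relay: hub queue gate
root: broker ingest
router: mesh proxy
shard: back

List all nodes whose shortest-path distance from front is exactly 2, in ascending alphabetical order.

Level 0: front
Level 1: auth, root, router
Level 2: broker, index, ingest, mesh, proxy
Level 3: hub, shard
Level 4: back, queue, relay
Level 5: cache, gate, node

broker, index, ingest, mesh, proxy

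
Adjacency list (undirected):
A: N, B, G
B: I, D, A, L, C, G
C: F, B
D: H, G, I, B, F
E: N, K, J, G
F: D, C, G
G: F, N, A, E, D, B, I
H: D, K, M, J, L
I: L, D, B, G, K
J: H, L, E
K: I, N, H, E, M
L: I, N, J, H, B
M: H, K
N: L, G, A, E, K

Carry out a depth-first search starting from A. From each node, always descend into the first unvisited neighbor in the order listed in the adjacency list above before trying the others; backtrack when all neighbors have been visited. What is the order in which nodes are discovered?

A → N → L → I → D → H → K → E → J → G → F → C → B → M

Visit A
A → N
N → L
L → I
I → D
D → H
H → K
K → E
E → J
E → G
G → F
F → C
C → B
K → M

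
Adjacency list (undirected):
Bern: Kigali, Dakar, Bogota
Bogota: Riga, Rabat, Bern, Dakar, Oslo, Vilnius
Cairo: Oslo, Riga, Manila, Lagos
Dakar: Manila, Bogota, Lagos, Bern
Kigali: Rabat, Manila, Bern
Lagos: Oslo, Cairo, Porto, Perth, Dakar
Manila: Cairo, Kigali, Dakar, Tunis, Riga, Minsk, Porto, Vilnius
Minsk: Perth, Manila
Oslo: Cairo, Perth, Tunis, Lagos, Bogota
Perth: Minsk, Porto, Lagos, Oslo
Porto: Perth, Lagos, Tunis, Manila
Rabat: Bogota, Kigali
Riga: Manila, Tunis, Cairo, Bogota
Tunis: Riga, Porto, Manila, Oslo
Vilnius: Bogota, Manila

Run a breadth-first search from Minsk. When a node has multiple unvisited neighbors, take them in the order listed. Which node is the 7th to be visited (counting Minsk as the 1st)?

Visit Minsk; enqueue Perth, Manila → queue [Perth, Manila]
Visit Perth; enqueue Porto, Lagos, Oslo → queue [Manila, Porto, Lagos, Oslo]
Visit Manila; enqueue Cairo, Kigali, Dakar, Tunis, Riga, Vilnius → queue [Porto, Lagos, Oslo, Cairo, Kigali, Dakar, Tunis, Riga, Vilnius]
Visit Porto → queue [Lagos, Oslo, Cairo, Kigali, Dakar, Tunis, Riga, Vilnius]
Visit Lagos → queue [Oslo, Cairo, Kigali, Dakar, Tunis, Riga, Vilnius]
Visit Oslo; enqueue Bogota → queue [Cairo, Kigali, Dakar, Tunis, Riga, Vilnius, Bogota]
Visit Cairo → queue [Kigali, Dakar, Tunis, Riga, Vilnius, Bogota]
Visit Kigali; enqueue Rabat, Bern → queue [Dakar, Tunis, Riga, Vilnius, Bogota, Rabat, Bern]
Visit Dakar → queue [Tunis, Riga, Vilnius, Bogota, Rabat, Bern]
Visit Tunis → queue [Riga, Vilnius, Bogota, Rabat, Bern]
Visit Riga → queue [Vilnius, Bogota, Rabat, Bern]
Visit Vilnius → queue [Bogota, Rabat, Bern]
Visit Bogota → queue [Rabat, Bern]
Visit Rabat → queue [Bern]
Visit Bern → queue []

Visit order: Minsk, Perth, Manila, Porto, Lagos, Oslo, Cairo, Kigali, Dakar, Tunis, Riga, Vilnius, Bogota, Rabat, Bern

Cairo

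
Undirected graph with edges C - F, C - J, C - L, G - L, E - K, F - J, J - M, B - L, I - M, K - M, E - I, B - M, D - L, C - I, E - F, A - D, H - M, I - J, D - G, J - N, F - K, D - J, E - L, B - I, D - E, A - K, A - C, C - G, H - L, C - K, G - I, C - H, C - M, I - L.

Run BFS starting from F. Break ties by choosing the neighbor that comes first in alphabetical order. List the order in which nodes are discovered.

Visit F; enqueue C, E, J, K → queue [C, E, J, K]
Visit C; enqueue A, G, H, I, L, M → queue [E, J, K, A, G, H, I, L, M]
Visit E; enqueue D → queue [J, K, A, G, H, I, L, M, D]
Visit J; enqueue N → queue [K, A, G, H, I, L, M, D, N]
Visit K → queue [A, G, H, I, L, M, D, N]
Visit A → queue [G, H, I, L, M, D, N]
Visit G → queue [H, I, L, M, D, N]
Visit H → queue [I, L, M, D, N]
Visit I; enqueue B → queue [L, M, D, N, B]
Visit L → queue [M, D, N, B]
Visit M → queue [D, N, B]
Visit D → queue [N, B]
Visit N → queue [B]
Visit B → queue []

F -> C -> E -> J -> K -> A -> G -> H -> I -> L -> M -> D -> N -> B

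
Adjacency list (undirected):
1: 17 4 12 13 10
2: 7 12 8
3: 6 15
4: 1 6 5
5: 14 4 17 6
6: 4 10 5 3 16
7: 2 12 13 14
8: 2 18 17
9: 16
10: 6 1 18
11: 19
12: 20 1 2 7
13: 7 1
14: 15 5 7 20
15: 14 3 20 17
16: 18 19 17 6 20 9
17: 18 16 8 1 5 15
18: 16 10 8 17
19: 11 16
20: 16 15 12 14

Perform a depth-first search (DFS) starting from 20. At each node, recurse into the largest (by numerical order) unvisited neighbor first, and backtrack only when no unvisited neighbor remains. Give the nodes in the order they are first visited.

Visit 20
20 → 16
16 → 19
19 → 11
16 → 18
18 → 17
17 → 15
15 → 14
14 → 7
7 → 13
13 → 1
1 → 12
12 → 2
2 → 8
1 → 10
10 → 6
6 → 5
5 → 4
6 → 3
16 → 9

20, 16, 19, 11, 18, 17, 15, 14, 7, 13, 1, 12, 2, 8, 10, 6, 5, 4, 3, 9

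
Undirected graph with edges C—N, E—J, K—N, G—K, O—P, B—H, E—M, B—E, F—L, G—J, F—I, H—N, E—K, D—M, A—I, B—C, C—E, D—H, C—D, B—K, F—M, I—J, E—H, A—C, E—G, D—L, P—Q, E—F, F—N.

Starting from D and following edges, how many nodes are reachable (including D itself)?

14

BFS from D visits: D, M, L, H, C, F, E, N, B, A, I, K, J, G
Reachable nodes: 14 of 17 total.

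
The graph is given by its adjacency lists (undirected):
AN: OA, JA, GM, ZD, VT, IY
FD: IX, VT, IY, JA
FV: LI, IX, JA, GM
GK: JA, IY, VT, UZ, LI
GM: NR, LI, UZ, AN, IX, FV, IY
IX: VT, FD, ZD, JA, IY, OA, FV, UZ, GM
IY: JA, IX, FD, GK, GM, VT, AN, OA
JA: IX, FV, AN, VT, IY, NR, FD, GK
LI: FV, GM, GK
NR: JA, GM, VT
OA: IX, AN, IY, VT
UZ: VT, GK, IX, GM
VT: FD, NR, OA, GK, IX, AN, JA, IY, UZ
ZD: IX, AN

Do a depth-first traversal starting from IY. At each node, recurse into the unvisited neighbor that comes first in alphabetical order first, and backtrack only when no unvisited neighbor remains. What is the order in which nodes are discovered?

Visit IY
IY → AN
AN → GM
GM → FV
FV → IX
IX → FD
FD → JA
JA → GK
GK → LI
GK → UZ
UZ → VT
VT → NR
VT → OA
IX → ZD

IY AN GM FV IX FD JA GK LI UZ VT NR OA ZD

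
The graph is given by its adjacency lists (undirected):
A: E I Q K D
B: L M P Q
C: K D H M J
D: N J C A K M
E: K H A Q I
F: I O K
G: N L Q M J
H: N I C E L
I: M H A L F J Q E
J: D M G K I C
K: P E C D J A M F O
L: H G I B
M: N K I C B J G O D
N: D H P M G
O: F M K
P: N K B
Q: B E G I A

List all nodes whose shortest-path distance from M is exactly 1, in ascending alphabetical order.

B, C, D, G, I, J, K, N, O

Level 0: M
Level 1: B, C, D, G, I, J, K, N, O
Level 2: A, E, F, H, L, P, Q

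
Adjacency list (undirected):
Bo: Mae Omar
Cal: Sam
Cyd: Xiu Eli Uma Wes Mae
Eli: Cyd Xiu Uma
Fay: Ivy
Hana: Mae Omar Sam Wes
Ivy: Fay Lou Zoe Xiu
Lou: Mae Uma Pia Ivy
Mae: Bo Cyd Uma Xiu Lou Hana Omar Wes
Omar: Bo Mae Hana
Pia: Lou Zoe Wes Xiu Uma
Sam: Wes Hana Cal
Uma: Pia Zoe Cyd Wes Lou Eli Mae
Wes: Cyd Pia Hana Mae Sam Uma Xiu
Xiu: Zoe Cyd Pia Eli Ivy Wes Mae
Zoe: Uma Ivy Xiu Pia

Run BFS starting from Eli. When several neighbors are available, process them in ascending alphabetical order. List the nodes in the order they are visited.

Eli, Cyd, Uma, Xiu, Mae, Wes, Lou, Pia, Zoe, Ivy, Bo, Hana, Omar, Sam, Fay, Cal

Visit Eli; enqueue Cyd, Uma, Xiu → queue [Cyd, Uma, Xiu]
Visit Cyd; enqueue Mae, Wes → queue [Uma, Xiu, Mae, Wes]
Visit Uma; enqueue Lou, Pia, Zoe → queue [Xiu, Mae, Wes, Lou, Pia, Zoe]
Visit Xiu; enqueue Ivy → queue [Mae, Wes, Lou, Pia, Zoe, Ivy]
Visit Mae; enqueue Bo, Hana, Omar → queue [Wes, Lou, Pia, Zoe, Ivy, Bo, Hana, Omar]
Visit Wes; enqueue Sam → queue [Lou, Pia, Zoe, Ivy, Bo, Hana, Omar, Sam]
Visit Lou → queue [Pia, Zoe, Ivy, Bo, Hana, Omar, Sam]
Visit Pia → queue [Zoe, Ivy, Bo, Hana, Omar, Sam]
Visit Zoe → queue [Ivy, Bo, Hana, Omar, Sam]
Visit Ivy; enqueue Fay → queue [Bo, Hana, Omar, Sam, Fay]
Visit Bo → queue [Hana, Omar, Sam, Fay]
Visit Hana → queue [Omar, Sam, Fay]
Visit Omar → queue [Sam, Fay]
Visit Sam; enqueue Cal → queue [Fay, Cal]
Visit Fay → queue [Cal]
Visit Cal → queue []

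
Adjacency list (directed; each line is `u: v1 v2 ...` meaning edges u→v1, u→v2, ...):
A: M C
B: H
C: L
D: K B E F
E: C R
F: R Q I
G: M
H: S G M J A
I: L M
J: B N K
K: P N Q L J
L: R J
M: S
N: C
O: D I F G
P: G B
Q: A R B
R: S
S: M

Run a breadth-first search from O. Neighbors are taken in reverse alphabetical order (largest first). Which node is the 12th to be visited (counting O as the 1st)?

Visit O; enqueue I, G, F, D → queue [I, G, F, D]
Visit I; enqueue M, L → queue [G, F, D, M, L]
Visit G → queue [F, D, M, L]
Visit F; enqueue R, Q → queue [D, M, L, R, Q]
Visit D; enqueue K, E, B → queue [M, L, R, Q, K, E, B]
Visit M; enqueue S → queue [L, R, Q, K, E, B, S]
Visit L; enqueue J → queue [R, Q, K, E, B, S, J]
Visit R → queue [Q, K, E, B, S, J]
Visit Q; enqueue A → queue [K, E, B, S, J, A]
Visit K; enqueue P, N → queue [E, B, S, J, A, P, N]
Visit E; enqueue C → queue [B, S, J, A, P, N, C]
Visit B; enqueue H → queue [S, J, A, P, N, C, H]
Visit S → queue [J, A, P, N, C, H]
Visit J → queue [A, P, N, C, H]
Visit A → queue [P, N, C, H]
Visit P → queue [N, C, H]
Visit N → queue [C, H]
Visit C → queue [H]
Visit H → queue []

Visit order: O, I, G, F, D, M, L, R, Q, K, E, B, S, J, A, P, N, C, H

B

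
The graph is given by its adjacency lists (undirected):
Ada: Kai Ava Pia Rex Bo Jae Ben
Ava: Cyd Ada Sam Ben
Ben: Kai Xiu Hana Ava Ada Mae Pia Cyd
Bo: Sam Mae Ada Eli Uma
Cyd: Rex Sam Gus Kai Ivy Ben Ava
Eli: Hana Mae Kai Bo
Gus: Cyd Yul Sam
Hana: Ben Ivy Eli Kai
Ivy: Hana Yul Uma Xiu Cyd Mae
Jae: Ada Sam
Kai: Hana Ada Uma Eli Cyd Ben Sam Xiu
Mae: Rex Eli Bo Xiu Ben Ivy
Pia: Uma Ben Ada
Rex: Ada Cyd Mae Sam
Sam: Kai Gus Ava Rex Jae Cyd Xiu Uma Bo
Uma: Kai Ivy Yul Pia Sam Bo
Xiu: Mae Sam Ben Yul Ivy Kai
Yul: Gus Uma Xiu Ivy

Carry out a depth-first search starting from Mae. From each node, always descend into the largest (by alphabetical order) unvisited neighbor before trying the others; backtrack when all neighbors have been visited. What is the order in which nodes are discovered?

Mae → Xiu → Yul → Uma → Sam → Rex → Cyd → Kai → Hana → Ivy → Eli → Bo → Ada → Pia → Ben → Ava → Jae → Gus

Visit Mae
Mae → Xiu
Xiu → Yul
Yul → Uma
Uma → Sam
Sam → Rex
Rex → Cyd
Cyd → Kai
Kai → Hana
Hana → Ivy
Hana → Eli
Eli → Bo
Bo → Ada
Ada → Pia
Pia → Ben
Ben → Ava
Ada → Jae
Cyd → Gus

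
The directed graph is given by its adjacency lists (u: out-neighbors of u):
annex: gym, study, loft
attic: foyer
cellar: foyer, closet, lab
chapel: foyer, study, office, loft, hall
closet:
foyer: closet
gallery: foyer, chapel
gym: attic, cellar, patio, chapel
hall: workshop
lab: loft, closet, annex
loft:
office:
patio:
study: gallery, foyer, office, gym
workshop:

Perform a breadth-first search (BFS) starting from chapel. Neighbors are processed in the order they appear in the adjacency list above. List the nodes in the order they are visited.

chapel, foyer, study, office, loft, hall, closet, gallery, gym, workshop, attic, cellar, patio, lab, annex

Visit chapel; enqueue foyer, study, office, loft, hall → queue [foyer, study, office, loft, hall]
Visit foyer; enqueue closet → queue [study, office, loft, hall, closet]
Visit study; enqueue gallery, gym → queue [office, loft, hall, closet, gallery, gym]
Visit office → queue [loft, hall, closet, gallery, gym]
Visit loft → queue [hall, closet, gallery, gym]
Visit hall; enqueue workshop → queue [closet, gallery, gym, workshop]
Visit closet → queue [gallery, gym, workshop]
Visit gallery → queue [gym, workshop]
Visit gym; enqueue attic, cellar, patio → queue [workshop, attic, cellar, patio]
Visit workshop → queue [attic, cellar, patio]
Visit attic → queue [cellar, patio]
Visit cellar; enqueue lab → queue [patio, lab]
Visit patio → queue [lab]
Visit lab; enqueue annex → queue [annex]
Visit annex → queue []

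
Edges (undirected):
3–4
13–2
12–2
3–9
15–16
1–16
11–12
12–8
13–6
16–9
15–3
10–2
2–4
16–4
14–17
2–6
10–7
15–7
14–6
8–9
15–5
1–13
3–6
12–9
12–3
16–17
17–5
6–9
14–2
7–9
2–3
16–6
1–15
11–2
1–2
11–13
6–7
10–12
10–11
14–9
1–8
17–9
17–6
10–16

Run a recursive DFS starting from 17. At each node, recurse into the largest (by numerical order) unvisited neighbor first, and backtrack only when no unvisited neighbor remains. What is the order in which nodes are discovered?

Visit 17
17 → 16
16 → 15
15 → 7
7 → 10
10 → 12
12 → 11
11 → 13
13 → 6
6 → 14
14 → 9
9 → 8
8 → 1
1 → 2
2 → 4
4 → 3
15 → 5

17 → 16 → 15 → 7 → 10 → 12 → 11 → 13 → 6 → 14 → 9 → 8 → 1 → 2 → 4 → 3 → 5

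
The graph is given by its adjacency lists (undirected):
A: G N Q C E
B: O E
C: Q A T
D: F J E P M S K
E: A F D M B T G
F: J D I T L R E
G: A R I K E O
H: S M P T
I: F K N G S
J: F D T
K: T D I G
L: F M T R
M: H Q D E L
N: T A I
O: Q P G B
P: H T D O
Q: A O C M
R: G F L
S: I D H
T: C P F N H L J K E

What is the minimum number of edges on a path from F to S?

2

Level 0: F
Level 1: D, E, I, J, L, R, T
Level 2: A, B, C, G, H, K, M, N, P, S
Level 3: O, Q
S first appears at level 2.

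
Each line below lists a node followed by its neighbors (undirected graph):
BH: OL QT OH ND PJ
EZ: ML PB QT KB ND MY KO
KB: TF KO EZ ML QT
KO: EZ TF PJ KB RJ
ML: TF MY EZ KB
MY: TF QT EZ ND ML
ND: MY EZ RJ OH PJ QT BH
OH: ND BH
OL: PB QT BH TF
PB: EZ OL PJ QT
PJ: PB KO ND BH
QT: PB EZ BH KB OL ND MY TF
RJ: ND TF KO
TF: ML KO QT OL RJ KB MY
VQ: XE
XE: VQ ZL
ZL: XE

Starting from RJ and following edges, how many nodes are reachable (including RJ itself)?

BFS from RJ visits: RJ, ND, TF, KO, MY, EZ, OH, PJ, QT, BH, ML, OL, KB, PB
Reachable nodes: 14 of 17 total.

14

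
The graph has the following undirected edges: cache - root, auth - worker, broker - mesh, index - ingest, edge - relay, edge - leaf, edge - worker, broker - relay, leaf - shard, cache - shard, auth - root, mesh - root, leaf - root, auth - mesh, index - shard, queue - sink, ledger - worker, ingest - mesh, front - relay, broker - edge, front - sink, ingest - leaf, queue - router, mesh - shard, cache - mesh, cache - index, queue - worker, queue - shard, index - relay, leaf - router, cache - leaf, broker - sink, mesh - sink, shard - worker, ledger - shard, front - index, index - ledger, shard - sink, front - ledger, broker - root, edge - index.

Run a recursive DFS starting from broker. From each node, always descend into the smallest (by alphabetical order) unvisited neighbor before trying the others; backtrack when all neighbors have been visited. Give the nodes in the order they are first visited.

Visit broker
broker → edge
edge → index
index → cache
cache → leaf
leaf → ingest
ingest → mesh
mesh → auth
auth → root
auth → worker
worker → ledger
ledger → front
front → relay
front → sink
sink → queue
queue → router
queue → shard

broker -> edge -> index -> cache -> leaf -> ingest -> mesh -> auth -> root -> worker -> ledger -> front -> relay -> sink -> queue -> router -> shard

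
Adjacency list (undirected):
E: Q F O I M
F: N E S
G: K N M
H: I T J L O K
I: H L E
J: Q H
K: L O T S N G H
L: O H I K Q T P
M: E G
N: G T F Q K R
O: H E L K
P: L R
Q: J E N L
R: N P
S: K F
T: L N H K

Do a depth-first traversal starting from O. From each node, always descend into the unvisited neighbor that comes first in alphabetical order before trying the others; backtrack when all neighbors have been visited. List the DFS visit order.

O → E → F → N → G → K → H → I → L → P → R → Q → J → T → S → M

Visit O
O → E
E → F
F → N
N → G
G → K
K → H
H → I
I → L
L → P
P → R
L → Q
Q → J
L → T
K → S
G → M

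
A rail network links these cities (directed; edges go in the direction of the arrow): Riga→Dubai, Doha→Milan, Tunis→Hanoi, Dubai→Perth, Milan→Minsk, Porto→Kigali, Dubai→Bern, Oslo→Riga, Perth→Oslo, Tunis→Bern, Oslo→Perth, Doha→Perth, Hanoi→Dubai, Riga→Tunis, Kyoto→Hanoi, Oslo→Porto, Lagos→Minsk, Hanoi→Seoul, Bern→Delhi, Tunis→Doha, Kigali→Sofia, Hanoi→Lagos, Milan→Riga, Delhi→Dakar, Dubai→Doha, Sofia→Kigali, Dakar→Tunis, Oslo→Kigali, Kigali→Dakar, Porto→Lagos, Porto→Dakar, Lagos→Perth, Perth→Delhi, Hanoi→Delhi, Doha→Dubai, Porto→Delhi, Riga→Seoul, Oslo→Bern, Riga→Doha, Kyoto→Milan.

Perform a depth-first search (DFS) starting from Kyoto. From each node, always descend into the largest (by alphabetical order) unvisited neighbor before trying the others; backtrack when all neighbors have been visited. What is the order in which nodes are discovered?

Kyoto, Milan, Riga, Tunis, Hanoi, Seoul, Lagos, Perth, Oslo, Porto, Kigali, Sofia, Dakar, Delhi, Bern, Minsk, Dubai, Doha

Visit Kyoto
Kyoto → Milan
Milan → Riga
Riga → Tunis
Tunis → Hanoi
Hanoi → Seoul
Hanoi → Lagos
Lagos → Perth
Perth → Oslo
Oslo → Porto
Porto → Kigali
Kigali → Sofia
Kigali → Dakar
Porto → Delhi
Oslo → Bern
Lagos → Minsk
Hanoi → Dubai
Dubai → Doha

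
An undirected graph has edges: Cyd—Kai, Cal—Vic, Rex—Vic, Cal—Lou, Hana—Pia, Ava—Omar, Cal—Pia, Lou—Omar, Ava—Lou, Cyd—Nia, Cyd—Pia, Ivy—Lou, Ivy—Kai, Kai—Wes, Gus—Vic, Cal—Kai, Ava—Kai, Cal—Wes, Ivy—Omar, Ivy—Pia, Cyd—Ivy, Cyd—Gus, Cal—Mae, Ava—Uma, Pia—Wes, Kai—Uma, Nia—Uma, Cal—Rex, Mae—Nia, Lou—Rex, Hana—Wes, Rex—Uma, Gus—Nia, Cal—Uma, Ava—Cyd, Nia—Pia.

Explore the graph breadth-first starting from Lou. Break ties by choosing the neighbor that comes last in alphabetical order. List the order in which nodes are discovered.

Visit Lou; enqueue Rex, Omar, Ivy, Cal, Ava → queue [Rex, Omar, Ivy, Cal, Ava]
Visit Rex; enqueue Vic, Uma → queue [Omar, Ivy, Cal, Ava, Vic, Uma]
Visit Omar → queue [Ivy, Cal, Ava, Vic, Uma]
Visit Ivy; enqueue Pia, Kai, Cyd → queue [Cal, Ava, Vic, Uma, Pia, Kai, Cyd]
Visit Cal; enqueue Wes, Mae → queue [Ava, Vic, Uma, Pia, Kai, Cyd, Wes, Mae]
Visit Ava → queue [Vic, Uma, Pia, Kai, Cyd, Wes, Mae]
Visit Vic; enqueue Gus → queue [Uma, Pia, Kai, Cyd, Wes, Mae, Gus]
Visit Uma; enqueue Nia → queue [Pia, Kai, Cyd, Wes, Mae, Gus, Nia]
Visit Pia; enqueue Hana → queue [Kai, Cyd, Wes, Mae, Gus, Nia, Hana]
Visit Kai → queue [Cyd, Wes, Mae, Gus, Nia, Hana]
Visit Cyd → queue [Wes, Mae, Gus, Nia, Hana]
Visit Wes → queue [Mae, Gus, Nia, Hana]
Visit Mae → queue [Gus, Nia, Hana]
Visit Gus → queue [Nia, Hana]
Visit Nia → queue [Hana]
Visit Hana → queue []

Lou Rex Omar Ivy Cal Ava Vic Uma Pia Kai Cyd Wes Mae Gus Nia Hana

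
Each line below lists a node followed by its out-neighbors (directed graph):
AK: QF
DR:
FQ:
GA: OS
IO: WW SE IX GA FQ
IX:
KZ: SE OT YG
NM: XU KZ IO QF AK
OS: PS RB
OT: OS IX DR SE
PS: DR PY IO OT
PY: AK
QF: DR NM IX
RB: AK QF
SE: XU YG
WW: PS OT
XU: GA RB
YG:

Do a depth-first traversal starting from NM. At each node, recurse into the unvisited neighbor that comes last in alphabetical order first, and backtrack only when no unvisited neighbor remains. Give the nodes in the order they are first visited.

NM, XU, RB, QF, IX, DR, AK, GA, OS, PS, PY, OT, SE, YG, IO, WW, FQ, KZ

Visit NM
NM → XU
XU → RB
RB → QF
QF → IX
QF → DR
RB → AK
XU → GA
GA → OS
OS → PS
PS → PY
PS → OT
OT → SE
SE → YG
PS → IO
IO → WW
IO → FQ
NM → KZ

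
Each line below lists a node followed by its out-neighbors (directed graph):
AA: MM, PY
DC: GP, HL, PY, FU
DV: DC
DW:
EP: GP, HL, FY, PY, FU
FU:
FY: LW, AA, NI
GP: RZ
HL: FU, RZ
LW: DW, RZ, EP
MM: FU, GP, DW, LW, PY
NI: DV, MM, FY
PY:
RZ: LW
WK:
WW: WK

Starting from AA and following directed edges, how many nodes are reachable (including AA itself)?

14

BFS from AA visits: AA, MM, PY, FU, GP, DW, LW, RZ, EP, HL, FY, NI, DV, DC
Reachable nodes: 14 of 16 total.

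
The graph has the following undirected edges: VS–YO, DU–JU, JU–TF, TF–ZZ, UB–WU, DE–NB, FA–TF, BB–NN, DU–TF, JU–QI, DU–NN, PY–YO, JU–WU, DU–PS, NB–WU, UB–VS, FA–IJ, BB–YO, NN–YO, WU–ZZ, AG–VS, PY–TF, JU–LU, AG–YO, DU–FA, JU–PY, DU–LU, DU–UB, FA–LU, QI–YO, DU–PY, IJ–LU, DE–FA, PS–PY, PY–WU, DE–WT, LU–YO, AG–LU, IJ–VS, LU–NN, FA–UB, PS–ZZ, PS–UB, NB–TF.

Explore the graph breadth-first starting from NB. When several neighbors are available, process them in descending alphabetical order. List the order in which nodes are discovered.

NB → WU → TF → DE → ZZ → UB → PY → JU → FA → DU → WT → PS → VS → YO → QI → LU → IJ → NN → AG → BB

Visit NB; enqueue WU, TF, DE → queue [WU, TF, DE]
Visit WU; enqueue ZZ, UB, PY, JU → queue [TF, DE, ZZ, UB, PY, JU]
Visit TF; enqueue FA, DU → queue [DE, ZZ, UB, PY, JU, FA, DU]
Visit DE; enqueue WT → queue [ZZ, UB, PY, JU, FA, DU, WT]
Visit ZZ; enqueue PS → queue [UB, PY, JU, FA, DU, WT, PS]
Visit UB; enqueue VS → queue [PY, JU, FA, DU, WT, PS, VS]
Visit PY; enqueue YO → queue [JU, FA, DU, WT, PS, VS, YO]
Visit JU; enqueue QI, LU → queue [FA, DU, WT, PS, VS, YO, QI, LU]
Visit FA; enqueue IJ → queue [DU, WT, PS, VS, YO, QI, LU, IJ]
Visit DU; enqueue NN → queue [WT, PS, VS, YO, QI, LU, IJ, NN]
Visit WT → queue [PS, VS, YO, QI, LU, IJ, NN]
Visit PS → queue [VS, YO, QI, LU, IJ, NN]
Visit VS; enqueue AG → queue [YO, QI, LU, IJ, NN, AG]
Visit YO; enqueue BB → queue [QI, LU, IJ, NN, AG, BB]
Visit QI → queue [LU, IJ, NN, AG, BB]
Visit LU → queue [IJ, NN, AG, BB]
Visit IJ → queue [NN, AG, BB]
Visit NN → queue [AG, BB]
Visit AG → queue [BB]
Visit BB → queue []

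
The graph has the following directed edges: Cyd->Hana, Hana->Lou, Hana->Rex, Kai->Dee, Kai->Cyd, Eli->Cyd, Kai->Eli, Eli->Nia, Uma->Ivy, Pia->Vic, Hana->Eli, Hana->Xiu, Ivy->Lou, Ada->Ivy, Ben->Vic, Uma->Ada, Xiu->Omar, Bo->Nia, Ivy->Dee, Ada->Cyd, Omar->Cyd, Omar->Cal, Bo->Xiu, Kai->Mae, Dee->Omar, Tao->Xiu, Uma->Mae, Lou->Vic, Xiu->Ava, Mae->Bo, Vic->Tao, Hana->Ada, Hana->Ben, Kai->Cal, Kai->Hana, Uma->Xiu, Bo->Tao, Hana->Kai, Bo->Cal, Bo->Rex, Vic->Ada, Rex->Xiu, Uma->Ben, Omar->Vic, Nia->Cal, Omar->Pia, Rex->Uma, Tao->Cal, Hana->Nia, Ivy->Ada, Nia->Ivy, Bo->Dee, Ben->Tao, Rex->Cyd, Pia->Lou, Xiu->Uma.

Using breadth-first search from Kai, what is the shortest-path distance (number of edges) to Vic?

Level 0: Kai
Level 1: Cal, Cyd, Dee, Eli, Hana, Mae
Level 2: Ada, Ben, Bo, Lou, Nia, Omar, Rex, Xiu
Level 3: Ava, Ivy, Pia, Tao, Uma, Vic
Vic first appears at level 3.

3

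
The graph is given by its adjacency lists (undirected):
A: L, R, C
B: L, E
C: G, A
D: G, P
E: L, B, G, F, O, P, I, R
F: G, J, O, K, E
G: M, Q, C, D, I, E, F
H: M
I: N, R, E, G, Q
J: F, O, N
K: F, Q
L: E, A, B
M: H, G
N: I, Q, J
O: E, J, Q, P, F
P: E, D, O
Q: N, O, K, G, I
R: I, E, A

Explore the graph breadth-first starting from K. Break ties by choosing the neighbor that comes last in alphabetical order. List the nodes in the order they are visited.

K Q F O N I G J E P R M D C L B A H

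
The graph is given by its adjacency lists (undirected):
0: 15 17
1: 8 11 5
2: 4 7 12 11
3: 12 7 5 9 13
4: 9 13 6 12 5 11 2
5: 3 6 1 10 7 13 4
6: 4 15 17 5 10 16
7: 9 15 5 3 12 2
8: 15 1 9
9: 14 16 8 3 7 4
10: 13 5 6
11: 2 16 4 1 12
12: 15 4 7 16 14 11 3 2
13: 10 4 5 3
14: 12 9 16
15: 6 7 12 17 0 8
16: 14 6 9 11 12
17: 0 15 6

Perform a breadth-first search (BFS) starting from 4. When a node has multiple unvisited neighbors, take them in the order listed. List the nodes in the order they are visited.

4, 9, 13, 6, 12, 5, 11, 2, 14, 16, 8, 3, 7, 10, 15, 17, 1, 0

Visit 4; enqueue 9, 13, 6, 12, 5, 11, 2 → queue [9, 13, 6, 12, 5, 11, 2]
Visit 9; enqueue 14, 16, 8, 3, 7 → queue [13, 6, 12, 5, 11, 2, 14, 16, 8, 3, 7]
Visit 13; enqueue 10 → queue [6, 12, 5, 11, 2, 14, 16, 8, 3, 7, 10]
Visit 6; enqueue 15, 17 → queue [12, 5, 11, 2, 14, 16, 8, 3, 7, 10, 15, 17]
Visit 12 → queue [5, 11, 2, 14, 16, 8, 3, 7, 10, 15, 17]
Visit 5; enqueue 1 → queue [11, 2, 14, 16, 8, 3, 7, 10, 15, 17, 1]
Visit 11 → queue [2, 14, 16, 8, 3, 7, 10, 15, 17, 1]
Visit 2 → queue [14, 16, 8, 3, 7, 10, 15, 17, 1]
Visit 14 → queue [16, 8, 3, 7, 10, 15, 17, 1]
Visit 16 → queue [8, 3, 7, 10, 15, 17, 1]
Visit 8 → queue [3, 7, 10, 15, 17, 1]
Visit 3 → queue [7, 10, 15, 17, 1]
Visit 7 → queue [10, 15, 17, 1]
Visit 10 → queue [15, 17, 1]
Visit 15; enqueue 0 → queue [17, 1, 0]
Visit 17 → queue [1, 0]
Visit 1 → queue [0]
Visit 0 → queue []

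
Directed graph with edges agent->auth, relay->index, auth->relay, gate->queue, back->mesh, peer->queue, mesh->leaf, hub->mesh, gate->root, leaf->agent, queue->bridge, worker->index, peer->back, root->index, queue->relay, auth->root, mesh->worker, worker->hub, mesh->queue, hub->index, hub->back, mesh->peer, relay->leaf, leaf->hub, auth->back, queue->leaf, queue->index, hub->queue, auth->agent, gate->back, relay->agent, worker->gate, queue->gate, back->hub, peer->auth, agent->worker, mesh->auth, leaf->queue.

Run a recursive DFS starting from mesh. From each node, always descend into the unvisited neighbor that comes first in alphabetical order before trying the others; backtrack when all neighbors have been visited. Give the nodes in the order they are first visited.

mesh, auth, agent, worker, gate, back, hub, index, queue, bridge, leaf, relay, root, peer

Visit mesh
mesh → auth
auth → agent
agent → worker
worker → gate
gate → back
back → hub
hub → index
hub → queue
queue → bridge
queue → leaf
queue → relay
gate → root
mesh → peer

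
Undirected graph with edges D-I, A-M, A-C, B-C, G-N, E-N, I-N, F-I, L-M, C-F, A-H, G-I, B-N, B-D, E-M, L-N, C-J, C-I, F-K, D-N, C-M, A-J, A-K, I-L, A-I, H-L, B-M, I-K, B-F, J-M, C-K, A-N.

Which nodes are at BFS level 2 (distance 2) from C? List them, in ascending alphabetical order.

D, E, G, H, L, N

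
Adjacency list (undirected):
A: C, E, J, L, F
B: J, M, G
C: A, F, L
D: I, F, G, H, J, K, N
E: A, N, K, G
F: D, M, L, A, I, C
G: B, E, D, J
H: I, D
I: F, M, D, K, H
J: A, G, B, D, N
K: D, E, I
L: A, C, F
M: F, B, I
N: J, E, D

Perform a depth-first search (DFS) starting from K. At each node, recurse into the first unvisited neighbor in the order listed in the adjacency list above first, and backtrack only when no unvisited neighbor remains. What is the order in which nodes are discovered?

K → D → I → F → M → B → J → A → C → L → E → N → G → H

Visit K
K → D
D → I
I → F
F → M
M → B
B → J
J → A
A → C
C → L
A → E
E → N
E → G
I → H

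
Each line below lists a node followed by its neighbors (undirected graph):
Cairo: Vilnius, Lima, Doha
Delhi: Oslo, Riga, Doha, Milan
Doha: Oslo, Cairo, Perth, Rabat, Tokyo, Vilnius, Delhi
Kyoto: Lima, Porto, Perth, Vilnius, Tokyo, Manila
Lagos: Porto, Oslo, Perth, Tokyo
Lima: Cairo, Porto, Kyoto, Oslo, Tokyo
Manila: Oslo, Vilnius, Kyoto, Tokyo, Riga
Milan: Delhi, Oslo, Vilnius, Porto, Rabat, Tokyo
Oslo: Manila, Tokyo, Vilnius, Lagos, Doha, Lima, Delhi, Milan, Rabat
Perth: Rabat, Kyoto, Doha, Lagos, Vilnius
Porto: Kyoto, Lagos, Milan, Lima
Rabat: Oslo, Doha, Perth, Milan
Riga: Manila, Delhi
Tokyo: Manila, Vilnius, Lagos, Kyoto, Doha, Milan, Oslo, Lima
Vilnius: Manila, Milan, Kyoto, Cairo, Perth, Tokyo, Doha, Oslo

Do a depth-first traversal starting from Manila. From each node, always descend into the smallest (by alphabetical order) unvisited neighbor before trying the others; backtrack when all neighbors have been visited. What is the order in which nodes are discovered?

Manila, Kyoto, Lima, Cairo, Doha, Delhi, Milan, Oslo, Lagos, Perth, Rabat, Vilnius, Tokyo, Porto, Riga

Visit Manila
Manila → Kyoto
Kyoto → Lima
Lima → Cairo
Cairo → Doha
Doha → Delhi
Delhi → Milan
Milan → Oslo
Oslo → Lagos
Lagos → Perth
Perth → Rabat
Perth → Vilnius
Vilnius → Tokyo
Lagos → Porto
Delhi → Riga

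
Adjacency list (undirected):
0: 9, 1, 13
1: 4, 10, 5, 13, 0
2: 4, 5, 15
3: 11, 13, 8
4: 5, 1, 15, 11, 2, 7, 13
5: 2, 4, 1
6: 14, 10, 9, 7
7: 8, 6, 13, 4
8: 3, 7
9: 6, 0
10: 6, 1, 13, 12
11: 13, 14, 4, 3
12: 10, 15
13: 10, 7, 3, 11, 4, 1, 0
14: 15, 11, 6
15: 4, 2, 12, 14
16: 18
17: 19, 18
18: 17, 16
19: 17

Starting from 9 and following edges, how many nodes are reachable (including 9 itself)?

16

BFS from 9 visits: 9, 6, 0, 14, 10, 7, 1, 13, 15, 11, 12, 8, 4, 5, 3, 2
Reachable nodes: 16 of 20 total.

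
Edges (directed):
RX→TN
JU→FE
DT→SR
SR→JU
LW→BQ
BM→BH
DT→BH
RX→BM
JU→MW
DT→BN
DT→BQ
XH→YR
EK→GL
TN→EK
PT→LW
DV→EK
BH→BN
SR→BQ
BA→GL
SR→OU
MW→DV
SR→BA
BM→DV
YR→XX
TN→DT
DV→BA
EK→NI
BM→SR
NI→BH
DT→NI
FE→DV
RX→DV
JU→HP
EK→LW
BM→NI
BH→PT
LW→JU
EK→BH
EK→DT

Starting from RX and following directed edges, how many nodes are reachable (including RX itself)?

BFS from RX visits: RX, TN, DV, BM, EK, DT, BA, SR, NI, BH, LW, GL, BQ, BN, OU, JU, PT, MW, HP, FE
Reachable nodes: 20 of 23 total.

20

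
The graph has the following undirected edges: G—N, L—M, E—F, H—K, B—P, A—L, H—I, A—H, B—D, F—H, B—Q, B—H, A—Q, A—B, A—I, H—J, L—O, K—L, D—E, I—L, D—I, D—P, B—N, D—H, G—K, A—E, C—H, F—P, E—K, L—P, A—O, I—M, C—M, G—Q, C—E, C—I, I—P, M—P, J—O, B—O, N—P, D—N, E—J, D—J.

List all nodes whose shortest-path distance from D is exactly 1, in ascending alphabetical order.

B, E, H, I, J, N, P

Level 0: D
Level 1: B, E, H, I, J, N, P
Level 2: A, C, F, G, K, L, M, O, Q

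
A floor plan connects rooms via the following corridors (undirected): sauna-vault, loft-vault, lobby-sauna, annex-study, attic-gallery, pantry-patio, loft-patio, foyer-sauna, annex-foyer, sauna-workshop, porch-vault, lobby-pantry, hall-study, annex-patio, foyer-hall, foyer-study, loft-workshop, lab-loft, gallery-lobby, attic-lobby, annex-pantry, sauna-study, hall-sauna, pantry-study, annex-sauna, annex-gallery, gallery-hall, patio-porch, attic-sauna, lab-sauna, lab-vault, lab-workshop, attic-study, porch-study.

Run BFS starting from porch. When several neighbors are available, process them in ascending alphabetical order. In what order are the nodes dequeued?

porch -> patio -> study -> vault -> annex -> loft -> pantry -> attic -> foyer -> hall -> sauna -> lab -> gallery -> workshop -> lobby

Visit porch; enqueue patio, study, vault → queue [patio, study, vault]
Visit patio; enqueue annex, loft, pantry → queue [study, vault, annex, loft, pantry]
Visit study; enqueue attic, foyer, hall, sauna → queue [vault, annex, loft, pantry, attic, foyer, hall, sauna]
Visit vault; enqueue lab → queue [annex, loft, pantry, attic, foyer, hall, sauna, lab]
Visit annex; enqueue gallery → queue [loft, pantry, attic, foyer, hall, sauna, lab, gallery]
Visit loft; enqueue workshop → queue [pantry, attic, foyer, hall, sauna, lab, gallery, workshop]
Visit pantry; enqueue lobby → queue [attic, foyer, hall, sauna, lab, gallery, workshop, lobby]
Visit attic → queue [foyer, hall, sauna, lab, gallery, workshop, lobby]
Visit foyer → queue [hall, sauna, lab, gallery, workshop, lobby]
Visit hall → queue [sauna, lab, gallery, workshop, lobby]
Visit sauna → queue [lab, gallery, workshop, lobby]
Visit lab → queue [gallery, workshop, lobby]
Visit gallery → queue [workshop, lobby]
Visit workshop → queue [lobby]
Visit lobby → queue []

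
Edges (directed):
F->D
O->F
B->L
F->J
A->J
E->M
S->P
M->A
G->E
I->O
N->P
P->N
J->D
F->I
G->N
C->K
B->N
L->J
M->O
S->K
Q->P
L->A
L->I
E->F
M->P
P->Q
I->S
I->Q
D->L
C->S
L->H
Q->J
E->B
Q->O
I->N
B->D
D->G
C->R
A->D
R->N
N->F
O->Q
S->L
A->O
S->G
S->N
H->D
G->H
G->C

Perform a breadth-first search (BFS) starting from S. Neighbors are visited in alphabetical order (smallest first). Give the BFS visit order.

S, G, K, L, N, P, C, E, H, A, I, J, F, Q, R, B, M, D, O

Visit S; enqueue G, K, L, N, P → queue [G, K, L, N, P]
Visit G; enqueue C, E, H → queue [K, L, N, P, C, E, H]
Visit K → queue [L, N, P, C, E, H]
Visit L; enqueue A, I, J → queue [N, P, C, E, H, A, I, J]
Visit N; enqueue F → queue [P, C, E, H, A, I, J, F]
Visit P; enqueue Q → queue [C, E, H, A, I, J, F, Q]
Visit C; enqueue R → queue [E, H, A, I, J, F, Q, R]
Visit E; enqueue B, M → queue [H, A, I, J, F, Q, R, B, M]
Visit H; enqueue D → queue [A, I, J, F, Q, R, B, M, D]
Visit A; enqueue O → queue [I, J, F, Q, R, B, M, D, O]
Visit I → queue [J, F, Q, R, B, M, D, O]
Visit J → queue [F, Q, R, B, M, D, O]
Visit F → queue [Q, R, B, M, D, O]
Visit Q → queue [R, B, M, D, O]
Visit R → queue [B, M, D, O]
Visit B → queue [M, D, O]
Visit M → queue [D, O]
Visit D → queue [O]
Visit O → queue []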